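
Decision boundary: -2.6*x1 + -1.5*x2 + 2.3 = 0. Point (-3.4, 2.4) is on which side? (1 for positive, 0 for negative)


Compute -2.6 * -3.4 + -1.5 * 2.4 + 2.3
= 8.84 + -3.6 + 2.3
= 7.54
Since 7.54 >= 0, the point is on the positive side.

1


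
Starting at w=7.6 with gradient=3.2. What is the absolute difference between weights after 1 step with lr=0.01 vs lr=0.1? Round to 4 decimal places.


With lr=0.01: w_new = 7.6 - 0.01 * 3.2 = 7.568
With lr=0.1: w_new = 7.6 - 0.1 * 3.2 = 7.28
Absolute difference = |7.568 - 7.28|
= 0.2880

0.2880


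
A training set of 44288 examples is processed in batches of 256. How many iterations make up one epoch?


Iterations per epoch = dataset_size / batch_size
= 44288 / 256
= 173

173


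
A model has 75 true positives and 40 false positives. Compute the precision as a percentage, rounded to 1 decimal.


Precision = TP / (TP + FP) * 100
= 75 / (75 + 40)
= 75 / 115
= 0.6522
= 65.2%

65.2


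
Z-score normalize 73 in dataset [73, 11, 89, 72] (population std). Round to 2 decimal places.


Mean = (73 + 11 + 89 + 72) / 4 = 61.25
Variance = sum((x_i - mean)^2) / n = 887.1875
Std = sqrt(887.1875) = 29.7857
Z = (x - mean) / std
= (73 - 61.25) / 29.7857
= 11.75 / 29.7857
= 0.39

0.39


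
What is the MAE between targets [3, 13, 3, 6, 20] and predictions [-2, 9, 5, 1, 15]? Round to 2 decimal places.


Absolute errors: [5, 4, 2, 5, 5]
Sum of absolute errors = 21
MAE = 21 / 5 = 4.20

4.20


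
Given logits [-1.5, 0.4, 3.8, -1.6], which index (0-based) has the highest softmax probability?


Softmax is a monotonic transformation, so it preserves the argmax.
We need to find the index of the maximum logit.
Index 0: -1.5
Index 1: 0.4
Index 2: 3.8
Index 3: -1.6
Maximum logit = 3.8 at index 2

2


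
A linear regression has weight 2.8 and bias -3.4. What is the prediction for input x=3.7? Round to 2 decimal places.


y = 2.8 * 3.7 + (-3.4)
= 10.36 + (-3.4)
= 6.96

6.96


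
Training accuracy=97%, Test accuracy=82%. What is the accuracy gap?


Gap = train_accuracy - test_accuracy
= 97 - 82
= 15%
This gap suggests the model is overfitting.

15


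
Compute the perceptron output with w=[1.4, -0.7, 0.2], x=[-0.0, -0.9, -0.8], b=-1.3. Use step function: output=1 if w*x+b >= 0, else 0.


z = w . x + b
= 1.4*-0.0 + -0.7*-0.9 + 0.2*-0.8 + -1.3
= -0.0 + 0.63 + -0.16 + -1.3
= 0.47 + -1.3
= -0.83
Since z = -0.83 < 0, output = 0

0


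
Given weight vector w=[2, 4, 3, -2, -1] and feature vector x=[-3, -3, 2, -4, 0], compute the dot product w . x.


Element-wise products:
2 * -3 = -6
4 * -3 = -12
3 * 2 = 6
-2 * -4 = 8
-1 * 0 = 0
Sum = -6 + -12 + 6 + 8 + 0
= -4

-4


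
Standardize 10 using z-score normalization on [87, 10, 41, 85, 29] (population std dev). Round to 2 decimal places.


Mean = (87 + 10 + 41 + 85 + 29) / 5 = 50.4
Variance = sum((x_i - mean)^2) / n = 943.04
Std = sqrt(943.04) = 30.709
Z = (x - mean) / std
= (10 - 50.4) / 30.709
= -40.4 / 30.709
= -1.32

-1.32


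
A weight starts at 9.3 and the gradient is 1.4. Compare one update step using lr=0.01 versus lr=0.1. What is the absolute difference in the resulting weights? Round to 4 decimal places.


With lr=0.01: w_new = 9.3 - 0.01 * 1.4 = 9.286
With lr=0.1: w_new = 9.3 - 0.1 * 1.4 = 9.16
Absolute difference = |9.286 - 9.16|
= 0.1260

0.1260


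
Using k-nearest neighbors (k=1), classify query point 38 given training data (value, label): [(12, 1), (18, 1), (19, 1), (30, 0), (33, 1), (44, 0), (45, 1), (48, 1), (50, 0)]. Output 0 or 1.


Distances from query 38:
Point 33 (class 1): distance = 5
K=1 nearest neighbors: classes = [1]
Votes for class 1: 1 / 1
Majority vote => class 1

1


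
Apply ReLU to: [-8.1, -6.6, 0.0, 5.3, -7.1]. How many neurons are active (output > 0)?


ReLU(x) = max(0, x) for each element:
ReLU(-8.1) = 0
ReLU(-6.6) = 0
ReLU(0.0) = 0
ReLU(5.3) = 5.3
ReLU(-7.1) = 0
Active neurons (>0): 1

1


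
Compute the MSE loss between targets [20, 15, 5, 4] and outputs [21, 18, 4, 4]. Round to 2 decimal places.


Differences: [-1, -3, 1, 0]
Squared errors: [1, 9, 1, 0]
Sum of squared errors = 11
MSE = 11 / 4 = 2.75

2.75


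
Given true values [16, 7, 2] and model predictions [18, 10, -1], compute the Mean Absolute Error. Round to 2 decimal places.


Absolute errors: [2, 3, 3]
Sum of absolute errors = 8
MAE = 8 / 3 = 2.67

2.67


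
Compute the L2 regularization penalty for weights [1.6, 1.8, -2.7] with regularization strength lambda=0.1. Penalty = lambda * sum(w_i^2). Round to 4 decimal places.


Squaring each weight:
1.6^2 = 2.56
1.8^2 = 3.24
(-2.7)^2 = 7.29
Sum of squares = 13.09
Penalty = 0.1 * 13.09 = 1.3090

1.3090


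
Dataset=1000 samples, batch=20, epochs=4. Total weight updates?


Iterations per epoch = 1000 / 20 = 50
Total updates = iterations_per_epoch * epochs
= 50 * 4
= 200

200


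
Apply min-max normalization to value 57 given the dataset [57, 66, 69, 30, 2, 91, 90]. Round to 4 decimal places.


Min = 2, Max = 91
Range = 91 - 2 = 89
Scaled = (x - min) / (max - min)
= (57 - 2) / 89
= 55 / 89
= 0.6180

0.6180


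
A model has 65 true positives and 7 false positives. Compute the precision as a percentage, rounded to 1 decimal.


Precision = TP / (TP + FP) * 100
= 65 / (65 + 7)
= 65 / 72
= 0.9028
= 90.3%

90.3


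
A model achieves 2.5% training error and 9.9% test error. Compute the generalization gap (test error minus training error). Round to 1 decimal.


Generalization gap = test_error - train_error
= 9.9 - 2.5
= 7.4%
A moderate gap.

7.4


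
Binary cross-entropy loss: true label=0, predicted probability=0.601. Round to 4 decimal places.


For y=0: Loss = -log(1-p)
= -log(1 - 0.601)
= -log(0.399)
= -(-0.9188)
= 0.9188

0.9188


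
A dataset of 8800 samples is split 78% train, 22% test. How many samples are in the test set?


Train samples = 8800 * 78% = 6864
Test samples = 8800 - 6864
= 1936

1936


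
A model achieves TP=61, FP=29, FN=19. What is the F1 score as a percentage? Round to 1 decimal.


Precision = TP / (TP + FP) = 61 / 90 = 0.6778
Recall = TP / (TP + FN) = 61 / 80 = 0.7625
F1 = 2 * P * R / (P + R)
= 2 * 0.6778 * 0.7625 / (0.6778 + 0.7625)
= 1.0336 / 1.4403
= 0.7176
As percentage: 71.8%

71.8


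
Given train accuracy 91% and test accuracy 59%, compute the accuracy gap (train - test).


Gap = train_accuracy - test_accuracy
= 91 - 59
= 32%
This large gap strongly indicates overfitting.

32


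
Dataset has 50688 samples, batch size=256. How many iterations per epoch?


Iterations per epoch = dataset_size / batch_size
= 50688 / 256
= 198

198


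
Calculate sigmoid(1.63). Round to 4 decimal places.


sigmoid(z) = 1 / (1 + exp(-z))
exp(-(1.63)) = exp(-1.63) = 0.1959
1 + 0.1959 = 1.1959
1 / 1.1959 = 0.8362

0.8362


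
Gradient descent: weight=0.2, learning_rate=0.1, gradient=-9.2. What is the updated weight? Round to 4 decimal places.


w_new = w_old - lr * gradient
= 0.2 - 0.1 * -9.2
= 0.2 - (-0.92)
= 1.1200

1.1200


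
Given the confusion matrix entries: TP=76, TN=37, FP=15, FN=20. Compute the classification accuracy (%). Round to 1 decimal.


Accuracy = (TP + TN) / (TP + TN + FP + FN) * 100
= (76 + 37) / (76 + 37 + 15 + 20)
= 113 / 148
= 0.7635
= 76.4%

76.4


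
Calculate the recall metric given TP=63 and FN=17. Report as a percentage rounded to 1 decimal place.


Recall = TP / (TP + FN) * 100
= 63 / (63 + 17)
= 63 / 80
= 0.7875
= 78.8%

78.8


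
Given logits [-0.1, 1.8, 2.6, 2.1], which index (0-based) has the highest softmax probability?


Softmax is a monotonic transformation, so it preserves the argmax.
We need to find the index of the maximum logit.
Index 0: -0.1
Index 1: 1.8
Index 2: 2.6
Index 3: 2.1
Maximum logit = 2.6 at index 2

2


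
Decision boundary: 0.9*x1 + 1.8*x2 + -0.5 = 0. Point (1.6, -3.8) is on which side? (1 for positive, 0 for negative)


Compute 0.9 * 1.6 + 1.8 * -3.8 + -0.5
= 1.44 + -6.84 + -0.5
= -5.9
Since -5.9 < 0, the point is on the negative side.

0


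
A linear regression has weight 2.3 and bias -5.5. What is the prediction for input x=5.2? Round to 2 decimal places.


y = 2.3 * 5.2 + (-5.5)
= 11.96 + (-5.5)
= 6.46

6.46


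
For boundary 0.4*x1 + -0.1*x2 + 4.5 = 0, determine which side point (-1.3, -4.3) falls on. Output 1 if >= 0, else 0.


Compute 0.4 * -1.3 + -0.1 * -4.3 + 4.5
= -0.52 + 0.43 + 4.5
= 4.41
Since 4.41 >= 0, the point is on the positive side.

1


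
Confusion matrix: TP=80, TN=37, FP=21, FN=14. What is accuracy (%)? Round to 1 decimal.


Accuracy = (TP + TN) / (TP + TN + FP + FN) * 100
= (80 + 37) / (80 + 37 + 21 + 14)
= 117 / 152
= 0.7697
= 77.0%

77.0


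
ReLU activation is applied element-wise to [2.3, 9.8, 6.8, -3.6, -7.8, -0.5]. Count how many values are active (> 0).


ReLU(x) = max(0, x) for each element:
ReLU(2.3) = 2.3
ReLU(9.8) = 9.8
ReLU(6.8) = 6.8
ReLU(-3.6) = 0
ReLU(-7.8) = 0
ReLU(-0.5) = 0
Active neurons (>0): 3

3


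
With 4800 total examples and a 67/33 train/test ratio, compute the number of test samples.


Train samples = 4800 * 67% = 3216
Test samples = 4800 - 3216
= 1584

1584


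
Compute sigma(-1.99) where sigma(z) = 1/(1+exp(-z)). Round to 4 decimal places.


sigmoid(z) = 1 / (1 + exp(-z))
exp(-(-1.99)) = exp(1.99) = 7.3155
1 + 7.3155 = 8.3155
1 / 8.3155 = 0.1203

0.1203


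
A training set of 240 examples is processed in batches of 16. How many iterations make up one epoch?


Iterations per epoch = dataset_size / batch_size
= 240 / 16
= 15

15


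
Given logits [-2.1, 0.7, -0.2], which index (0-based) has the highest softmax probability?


Softmax is a monotonic transformation, so it preserves the argmax.
We need to find the index of the maximum logit.
Index 0: -2.1
Index 1: 0.7
Index 2: -0.2
Maximum logit = 0.7 at index 1

1


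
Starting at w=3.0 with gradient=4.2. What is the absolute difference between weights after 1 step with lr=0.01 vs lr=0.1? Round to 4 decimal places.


With lr=0.01: w_new = 3.0 - 0.01 * 4.2 = 2.958
With lr=0.1: w_new = 3.0 - 0.1 * 4.2 = 2.58
Absolute difference = |2.958 - 2.58|
= 0.3780

0.3780


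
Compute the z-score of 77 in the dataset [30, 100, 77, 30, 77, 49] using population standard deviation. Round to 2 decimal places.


Mean = (30 + 100 + 77 + 30 + 77 + 49) / 6 = 60.5
Variance = sum((x_i - mean)^2) / n = 682.9167
Std = sqrt(682.9167) = 26.1327
Z = (x - mean) / std
= (77 - 60.5) / 26.1327
= 16.5 / 26.1327
= 0.63

0.63


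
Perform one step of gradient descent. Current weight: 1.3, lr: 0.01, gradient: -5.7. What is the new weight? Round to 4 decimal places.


w_new = w_old - lr * gradient
= 1.3 - 0.01 * -5.7
= 1.3 - (-0.057)
= 1.3570

1.3570


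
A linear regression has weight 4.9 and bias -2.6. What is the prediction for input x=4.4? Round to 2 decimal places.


y = 4.9 * 4.4 + (-2.6)
= 21.56 + (-2.6)
= 18.96

18.96


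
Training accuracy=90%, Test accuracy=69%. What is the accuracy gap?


Gap = train_accuracy - test_accuracy
= 90 - 69
= 21%
This large gap strongly indicates overfitting.

21


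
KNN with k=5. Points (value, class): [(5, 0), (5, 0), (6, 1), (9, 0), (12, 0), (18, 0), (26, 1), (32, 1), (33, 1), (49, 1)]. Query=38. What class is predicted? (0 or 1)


Distances from query 38:
Point 33 (class 1): distance = 5
Point 32 (class 1): distance = 6
Point 49 (class 1): distance = 11
Point 26 (class 1): distance = 12
Point 18 (class 0): distance = 20
K=5 nearest neighbors: classes = [1, 1, 1, 1, 0]
Votes for class 1: 4 / 5
Majority vote => class 1

1


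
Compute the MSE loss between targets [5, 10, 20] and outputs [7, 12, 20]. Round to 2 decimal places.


Differences: [-2, -2, 0]
Squared errors: [4, 4, 0]
Sum of squared errors = 8
MSE = 8 / 3 = 2.67

2.67


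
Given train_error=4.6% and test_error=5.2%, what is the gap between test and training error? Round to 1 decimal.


Generalization gap = test_error - train_error
= 5.2 - 4.6
= 0.6%
A small gap suggests good generalization.

0.6


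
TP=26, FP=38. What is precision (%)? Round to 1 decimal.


Precision = TP / (TP + FP) * 100
= 26 / (26 + 38)
= 26 / 64
= 0.4062
= 40.6%

40.6


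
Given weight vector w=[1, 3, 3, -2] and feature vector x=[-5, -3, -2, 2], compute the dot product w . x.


Element-wise products:
1 * -5 = -5
3 * -3 = -9
3 * -2 = -6
-2 * 2 = -4
Sum = -5 + -9 + -6 + -4
= -24

-24


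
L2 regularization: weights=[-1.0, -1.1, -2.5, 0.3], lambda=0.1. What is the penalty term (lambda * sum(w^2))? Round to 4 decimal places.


Squaring each weight:
(-1.0)^2 = 1.0
(-1.1)^2 = 1.21
(-2.5)^2 = 6.25
0.3^2 = 0.09
Sum of squares = 8.55
Penalty = 0.1 * 8.55 = 0.8550

0.8550


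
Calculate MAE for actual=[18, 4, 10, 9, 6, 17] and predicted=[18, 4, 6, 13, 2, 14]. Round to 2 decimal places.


Absolute errors: [0, 0, 4, 4, 4, 3]
Sum of absolute errors = 15
MAE = 15 / 6 = 2.50

2.50


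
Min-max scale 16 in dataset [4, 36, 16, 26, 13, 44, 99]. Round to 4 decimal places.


Min = 4, Max = 99
Range = 99 - 4 = 95
Scaled = (x - min) / (max - min)
= (16 - 4) / 95
= 12 / 95
= 0.1263

0.1263


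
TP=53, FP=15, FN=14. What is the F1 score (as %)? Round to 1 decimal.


Precision = TP / (TP + FP) = 53 / 68 = 0.7794
Recall = TP / (TP + FN) = 53 / 67 = 0.791
F1 = 2 * P * R / (P + R)
= 2 * 0.7794 * 0.791 / (0.7794 + 0.791)
= 1.2331 / 1.5705
= 0.7852
As percentage: 78.5%

78.5


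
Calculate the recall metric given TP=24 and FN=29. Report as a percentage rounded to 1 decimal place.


Recall = TP / (TP + FN) * 100
= 24 / (24 + 29)
= 24 / 53
= 0.4528
= 45.3%

45.3


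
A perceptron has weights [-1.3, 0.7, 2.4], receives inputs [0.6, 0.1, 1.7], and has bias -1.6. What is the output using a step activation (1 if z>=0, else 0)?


z = w . x + b
= -1.3*0.6 + 0.7*0.1 + 2.4*1.7 + -1.6
= -0.78 + 0.07 + 4.08 + -1.6
= 3.37 + -1.6
= 1.77
Since z = 1.77 >= 0, output = 1

1


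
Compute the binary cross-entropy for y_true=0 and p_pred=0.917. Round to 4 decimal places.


For y=0: Loss = -log(1-p)
= -log(1 - 0.917)
= -log(0.083)
= -(-2.4889)
= 2.4889

2.4889


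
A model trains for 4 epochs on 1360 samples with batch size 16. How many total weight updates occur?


Iterations per epoch = 1360 / 16 = 85
Total updates = iterations_per_epoch * epochs
= 85 * 4
= 340

340


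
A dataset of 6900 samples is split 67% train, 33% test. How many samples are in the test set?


Train samples = 6900 * 67% = 4623
Test samples = 6900 - 4623
= 2277

2277


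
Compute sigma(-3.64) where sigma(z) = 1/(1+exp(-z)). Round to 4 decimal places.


sigmoid(z) = 1 / (1 + exp(-z))
exp(-(-3.64)) = exp(3.64) = 38.0918
1 + 38.0918 = 39.0918
1 / 39.0918 = 0.0256

0.0256


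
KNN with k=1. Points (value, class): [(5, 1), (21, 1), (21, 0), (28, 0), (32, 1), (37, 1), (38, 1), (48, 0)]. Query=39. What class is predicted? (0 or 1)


Distances from query 39:
Point 38 (class 1): distance = 1
K=1 nearest neighbors: classes = [1]
Votes for class 1: 1 / 1
Majority vote => class 1

1


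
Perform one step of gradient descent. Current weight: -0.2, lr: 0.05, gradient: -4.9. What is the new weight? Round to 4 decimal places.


w_new = w_old - lr * gradient
= -0.2 - 0.05 * -4.9
= -0.2 - (-0.245)
= 0.0450

0.0450


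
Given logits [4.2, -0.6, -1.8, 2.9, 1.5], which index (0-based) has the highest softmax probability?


Softmax is a monotonic transformation, so it preserves the argmax.
We need to find the index of the maximum logit.
Index 0: 4.2
Index 1: -0.6
Index 2: -1.8
Index 3: 2.9
Index 4: 1.5
Maximum logit = 4.2 at index 0

0


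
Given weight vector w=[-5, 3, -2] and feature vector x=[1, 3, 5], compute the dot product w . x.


Element-wise products:
-5 * 1 = -5
3 * 3 = 9
-2 * 5 = -10
Sum = -5 + 9 + -10
= -6

-6


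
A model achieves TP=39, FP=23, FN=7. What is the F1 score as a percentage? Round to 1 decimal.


Precision = TP / (TP + FP) = 39 / 62 = 0.629
Recall = TP / (TP + FN) = 39 / 46 = 0.8478
F1 = 2 * P * R / (P + R)
= 2 * 0.629 * 0.8478 / (0.629 + 0.8478)
= 1.0666 / 1.4769
= 0.7222
As percentage: 72.2%

72.2


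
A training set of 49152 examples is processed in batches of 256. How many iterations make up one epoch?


Iterations per epoch = dataset_size / batch_size
= 49152 / 256
= 192

192


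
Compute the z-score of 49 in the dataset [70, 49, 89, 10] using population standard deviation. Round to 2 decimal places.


Mean = (70 + 49 + 89 + 10) / 4 = 54.5
Variance = sum((x_i - mean)^2) / n = 860.25
Std = sqrt(860.25) = 29.33
Z = (x - mean) / std
= (49 - 54.5) / 29.33
= -5.5 / 29.33
= -0.19

-0.19


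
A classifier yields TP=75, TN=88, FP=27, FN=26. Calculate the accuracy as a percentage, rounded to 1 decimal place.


Accuracy = (TP + TN) / (TP + TN + FP + FN) * 100
= (75 + 88) / (75 + 88 + 27 + 26)
= 163 / 216
= 0.7546
= 75.5%

75.5


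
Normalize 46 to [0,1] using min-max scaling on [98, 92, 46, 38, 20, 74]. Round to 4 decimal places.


Min = 20, Max = 98
Range = 98 - 20 = 78
Scaled = (x - min) / (max - min)
= (46 - 20) / 78
= 26 / 78
= 0.3333

0.3333


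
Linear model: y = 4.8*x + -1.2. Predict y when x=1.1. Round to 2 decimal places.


y = 4.8 * 1.1 + (-1.2)
= 5.28 + (-1.2)
= 4.08

4.08


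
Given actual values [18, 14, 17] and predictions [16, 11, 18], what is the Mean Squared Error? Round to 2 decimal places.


Differences: [2, 3, -1]
Squared errors: [4, 9, 1]
Sum of squared errors = 14
MSE = 14 / 3 = 4.67

4.67


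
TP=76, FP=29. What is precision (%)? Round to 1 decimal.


Precision = TP / (TP + FP) * 100
= 76 / (76 + 29)
= 76 / 105
= 0.7238
= 72.4%

72.4


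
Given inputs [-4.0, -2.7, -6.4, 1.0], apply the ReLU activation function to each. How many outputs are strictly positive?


ReLU(x) = max(0, x) for each element:
ReLU(-4.0) = 0
ReLU(-2.7) = 0
ReLU(-6.4) = 0
ReLU(1.0) = 1.0
Active neurons (>0): 1

1


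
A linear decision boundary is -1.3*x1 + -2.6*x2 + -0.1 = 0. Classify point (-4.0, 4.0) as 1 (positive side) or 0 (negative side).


Compute -1.3 * -4.0 + -2.6 * 4.0 + -0.1
= 5.2 + -10.4 + -0.1
= -5.3
Since -5.3 < 0, the point is on the negative side.

0


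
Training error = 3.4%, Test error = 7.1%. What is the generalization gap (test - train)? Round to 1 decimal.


Generalization gap = test_error - train_error
= 7.1 - 3.4
= 3.7%
A moderate gap.

3.7


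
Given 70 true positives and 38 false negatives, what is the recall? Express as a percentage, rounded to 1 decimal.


Recall = TP / (TP + FN) * 100
= 70 / (70 + 38)
= 70 / 108
= 0.6481
= 64.8%

64.8


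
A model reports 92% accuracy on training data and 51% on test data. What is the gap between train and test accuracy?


Gap = train_accuracy - test_accuracy
= 92 - 51
= 41%
This large gap strongly indicates overfitting.

41


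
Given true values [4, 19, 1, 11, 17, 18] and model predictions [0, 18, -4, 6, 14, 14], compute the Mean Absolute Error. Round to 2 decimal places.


Absolute errors: [4, 1, 5, 5, 3, 4]
Sum of absolute errors = 22
MAE = 22 / 6 = 3.67

3.67


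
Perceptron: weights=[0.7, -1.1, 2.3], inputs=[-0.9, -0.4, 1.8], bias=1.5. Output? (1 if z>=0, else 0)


z = w . x + b
= 0.7*-0.9 + -1.1*-0.4 + 2.3*1.8 + 1.5
= -0.63 + 0.44 + 4.14 + 1.5
= 3.95 + 1.5
= 5.45
Since z = 5.45 >= 0, output = 1

1


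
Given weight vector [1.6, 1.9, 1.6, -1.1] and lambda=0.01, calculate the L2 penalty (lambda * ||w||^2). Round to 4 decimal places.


Squaring each weight:
1.6^2 = 2.56
1.9^2 = 3.61
1.6^2 = 2.56
(-1.1)^2 = 1.21
Sum of squares = 9.94
Penalty = 0.01 * 9.94 = 0.0994

0.0994


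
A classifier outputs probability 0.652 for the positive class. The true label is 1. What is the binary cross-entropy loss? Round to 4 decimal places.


For y=1: Loss = -log(p)
= -log(0.652)
= -(-0.4277)
= 0.4277

0.4277


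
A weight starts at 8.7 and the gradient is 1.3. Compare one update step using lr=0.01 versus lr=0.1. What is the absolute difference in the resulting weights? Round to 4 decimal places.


With lr=0.01: w_new = 8.7 - 0.01 * 1.3 = 8.687
With lr=0.1: w_new = 8.7 - 0.1 * 1.3 = 8.57
Absolute difference = |8.687 - 8.57|
= 0.1170

0.1170


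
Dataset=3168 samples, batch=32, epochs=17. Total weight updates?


Iterations per epoch = 3168 / 32 = 99
Total updates = iterations_per_epoch * epochs
= 99 * 17
= 1683

1683


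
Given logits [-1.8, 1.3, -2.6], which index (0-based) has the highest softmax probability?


Softmax is a monotonic transformation, so it preserves the argmax.
We need to find the index of the maximum logit.
Index 0: -1.8
Index 1: 1.3
Index 2: -2.6
Maximum logit = 1.3 at index 1

1


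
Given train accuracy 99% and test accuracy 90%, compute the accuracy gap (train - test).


Gap = train_accuracy - test_accuracy
= 99 - 90
= 9%
This moderate gap may indicate mild overfitting.

9


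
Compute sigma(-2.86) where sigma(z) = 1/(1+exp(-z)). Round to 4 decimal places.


sigmoid(z) = 1 / (1 + exp(-z))
exp(-(-2.86)) = exp(2.86) = 17.4615
1 + 17.4615 = 18.4615
1 / 18.4615 = 0.0542

0.0542


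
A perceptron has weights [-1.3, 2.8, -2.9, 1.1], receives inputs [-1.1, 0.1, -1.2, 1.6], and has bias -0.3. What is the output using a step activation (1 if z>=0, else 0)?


z = w . x + b
= -1.3*-1.1 + 2.8*0.1 + -2.9*-1.2 + 1.1*1.6 + -0.3
= 1.43 + 0.28 + 3.48 + 1.76 + -0.3
= 6.95 + -0.3
= 6.65
Since z = 6.65 >= 0, output = 1

1


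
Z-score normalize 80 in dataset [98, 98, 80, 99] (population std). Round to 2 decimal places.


Mean = (98 + 98 + 80 + 99) / 4 = 93.75
Variance = sum((x_i - mean)^2) / n = 63.1875
Std = sqrt(63.1875) = 7.9491
Z = (x - mean) / std
= (80 - 93.75) / 7.9491
= -13.75 / 7.9491
= -1.73

-1.73


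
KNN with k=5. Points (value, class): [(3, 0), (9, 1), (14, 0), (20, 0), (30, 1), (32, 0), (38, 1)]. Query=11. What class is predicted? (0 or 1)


Distances from query 11:
Point 9 (class 1): distance = 2
Point 14 (class 0): distance = 3
Point 3 (class 0): distance = 8
Point 20 (class 0): distance = 9
Point 30 (class 1): distance = 19
K=5 nearest neighbors: classes = [1, 0, 0, 0, 1]
Votes for class 1: 2 / 5
Majority vote => class 0

0


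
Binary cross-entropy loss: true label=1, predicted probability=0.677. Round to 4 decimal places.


For y=1: Loss = -log(p)
= -log(0.677)
= -(-0.3901)
= 0.3901

0.3901


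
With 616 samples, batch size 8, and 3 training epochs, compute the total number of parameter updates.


Iterations per epoch = 616 / 8 = 77
Total updates = iterations_per_epoch * epochs
= 77 * 3
= 231

231


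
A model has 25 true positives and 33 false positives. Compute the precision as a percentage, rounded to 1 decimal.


Precision = TP / (TP + FP) * 100
= 25 / (25 + 33)
= 25 / 58
= 0.431
= 43.1%

43.1


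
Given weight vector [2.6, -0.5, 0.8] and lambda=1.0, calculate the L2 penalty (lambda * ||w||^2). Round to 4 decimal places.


Squaring each weight:
2.6^2 = 6.76
(-0.5)^2 = 0.25
0.8^2 = 0.64
Sum of squares = 7.65
Penalty = 1.0 * 7.65 = 7.6500

7.6500


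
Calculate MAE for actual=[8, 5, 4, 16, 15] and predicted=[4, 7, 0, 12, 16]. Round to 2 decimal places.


Absolute errors: [4, 2, 4, 4, 1]
Sum of absolute errors = 15
MAE = 15 / 5 = 3.00

3.00


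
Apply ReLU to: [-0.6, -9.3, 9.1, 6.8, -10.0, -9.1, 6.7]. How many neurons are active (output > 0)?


ReLU(x) = max(0, x) for each element:
ReLU(-0.6) = 0
ReLU(-9.3) = 0
ReLU(9.1) = 9.1
ReLU(6.8) = 6.8
ReLU(-10.0) = 0
ReLU(-9.1) = 0
ReLU(6.7) = 6.7
Active neurons (>0): 3

3


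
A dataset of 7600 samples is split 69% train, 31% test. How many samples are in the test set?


Train samples = 7600 * 69% = 5244
Test samples = 7600 - 5244
= 2356

2356


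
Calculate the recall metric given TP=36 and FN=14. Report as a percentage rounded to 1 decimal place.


Recall = TP / (TP + FN) * 100
= 36 / (36 + 14)
= 36 / 50
= 0.72
= 72.0%

72.0


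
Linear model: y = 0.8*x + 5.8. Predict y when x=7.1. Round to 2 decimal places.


y = 0.8 * 7.1 + (5.8)
= 5.68 + (5.8)
= 11.48

11.48


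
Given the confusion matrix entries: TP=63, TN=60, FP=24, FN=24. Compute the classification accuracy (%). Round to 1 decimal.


Accuracy = (TP + TN) / (TP + TN + FP + FN) * 100
= (63 + 60) / (63 + 60 + 24 + 24)
= 123 / 171
= 0.7193
= 71.9%

71.9


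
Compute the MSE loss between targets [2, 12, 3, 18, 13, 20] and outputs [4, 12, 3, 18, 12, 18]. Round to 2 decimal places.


Differences: [-2, 0, 0, 0, 1, 2]
Squared errors: [4, 0, 0, 0, 1, 4]
Sum of squared errors = 9
MSE = 9 / 6 = 1.50

1.50


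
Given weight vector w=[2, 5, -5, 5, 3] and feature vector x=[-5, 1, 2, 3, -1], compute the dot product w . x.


Element-wise products:
2 * -5 = -10
5 * 1 = 5
-5 * 2 = -10
5 * 3 = 15
3 * -1 = -3
Sum = -10 + 5 + -10 + 15 + -3
= -3

-3


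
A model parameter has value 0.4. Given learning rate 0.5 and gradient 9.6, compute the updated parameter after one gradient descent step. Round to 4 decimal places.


w_new = w_old - lr * gradient
= 0.4 - 0.5 * 9.6
= 0.4 - (4.8)
= -4.4000

-4.4000


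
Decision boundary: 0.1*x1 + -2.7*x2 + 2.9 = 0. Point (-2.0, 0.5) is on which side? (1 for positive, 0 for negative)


Compute 0.1 * -2.0 + -2.7 * 0.5 + 2.9
= -0.2 + -1.35 + 2.9
= 1.35
Since 1.35 >= 0, the point is on the positive side.

1


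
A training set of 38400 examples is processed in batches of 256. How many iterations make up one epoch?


Iterations per epoch = dataset_size / batch_size
= 38400 / 256
= 150

150


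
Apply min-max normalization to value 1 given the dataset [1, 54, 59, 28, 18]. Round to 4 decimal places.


Min = 1, Max = 59
Range = 59 - 1 = 58
Scaled = (x - min) / (max - min)
= (1 - 1) / 58
= 0 / 58
= 0.0000

0.0000


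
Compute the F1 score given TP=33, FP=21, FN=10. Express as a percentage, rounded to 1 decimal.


Precision = TP / (TP + FP) = 33 / 54 = 0.6111
Recall = TP / (TP + FN) = 33 / 43 = 0.7674
F1 = 2 * P * R / (P + R)
= 2 * 0.6111 * 0.7674 / (0.6111 + 0.7674)
= 0.938 / 1.3786
= 0.6804
As percentage: 68.0%

68.0


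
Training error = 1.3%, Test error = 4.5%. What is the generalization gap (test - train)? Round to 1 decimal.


Generalization gap = test_error - train_error
= 4.5 - 1.3
= 3.2%
A moderate gap.

3.2


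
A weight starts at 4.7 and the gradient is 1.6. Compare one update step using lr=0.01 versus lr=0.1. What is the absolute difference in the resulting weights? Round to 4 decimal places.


With lr=0.01: w_new = 4.7 - 0.01 * 1.6 = 4.684
With lr=0.1: w_new = 4.7 - 0.1 * 1.6 = 4.54
Absolute difference = |4.684 - 4.54|
= 0.1440

0.1440


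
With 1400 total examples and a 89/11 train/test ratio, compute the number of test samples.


Train samples = 1400 * 89% = 1246
Test samples = 1400 - 1246
= 154

154


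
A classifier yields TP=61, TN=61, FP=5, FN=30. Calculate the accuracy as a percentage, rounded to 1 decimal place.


Accuracy = (TP + TN) / (TP + TN + FP + FN) * 100
= (61 + 61) / (61 + 61 + 5 + 30)
= 122 / 157
= 0.7771
= 77.7%

77.7


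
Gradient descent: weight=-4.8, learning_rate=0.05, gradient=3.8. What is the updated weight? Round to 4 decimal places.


w_new = w_old - lr * gradient
= -4.8 - 0.05 * 3.8
= -4.8 - (0.19)
= -4.9900

-4.9900


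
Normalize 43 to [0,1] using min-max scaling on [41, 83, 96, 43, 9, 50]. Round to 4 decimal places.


Min = 9, Max = 96
Range = 96 - 9 = 87
Scaled = (x - min) / (max - min)
= (43 - 9) / 87
= 34 / 87
= 0.3908

0.3908


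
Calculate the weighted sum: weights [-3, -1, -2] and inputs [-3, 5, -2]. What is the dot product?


Element-wise products:
-3 * -3 = 9
-1 * 5 = -5
-2 * -2 = 4
Sum = 9 + -5 + 4
= 8

8


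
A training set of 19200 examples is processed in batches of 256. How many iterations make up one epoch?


Iterations per epoch = dataset_size / batch_size
= 19200 / 256
= 75

75


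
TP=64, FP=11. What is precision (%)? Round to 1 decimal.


Precision = TP / (TP + FP) * 100
= 64 / (64 + 11)
= 64 / 75
= 0.8533
= 85.3%

85.3


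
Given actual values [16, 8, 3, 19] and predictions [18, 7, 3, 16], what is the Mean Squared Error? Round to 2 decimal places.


Differences: [-2, 1, 0, 3]
Squared errors: [4, 1, 0, 9]
Sum of squared errors = 14
MSE = 14 / 4 = 3.50

3.50


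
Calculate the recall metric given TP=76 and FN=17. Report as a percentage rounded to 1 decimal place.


Recall = TP / (TP + FN) * 100
= 76 / (76 + 17)
= 76 / 93
= 0.8172
= 81.7%

81.7


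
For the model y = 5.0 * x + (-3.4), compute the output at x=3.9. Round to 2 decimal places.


y = 5.0 * 3.9 + (-3.4)
= 19.5 + (-3.4)
= 16.10

16.10


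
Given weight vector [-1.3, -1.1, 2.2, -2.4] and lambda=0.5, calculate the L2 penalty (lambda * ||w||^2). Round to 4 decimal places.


Squaring each weight:
(-1.3)^2 = 1.69
(-1.1)^2 = 1.21
2.2^2 = 4.84
(-2.4)^2 = 5.76
Sum of squares = 13.5
Penalty = 0.5 * 13.5 = 6.7500

6.7500


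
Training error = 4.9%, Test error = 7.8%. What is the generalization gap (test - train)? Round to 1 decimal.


Generalization gap = test_error - train_error
= 7.8 - 4.9
= 2.9%
A moderate gap.

2.9


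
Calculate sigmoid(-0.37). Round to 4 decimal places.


sigmoid(z) = 1 / (1 + exp(-z))
exp(-(-0.37)) = exp(0.37) = 1.4477
1 + 1.4477 = 2.4477
1 / 2.4477 = 0.4085

0.4085


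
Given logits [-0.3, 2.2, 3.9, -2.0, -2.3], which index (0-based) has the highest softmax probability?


Softmax is a monotonic transformation, so it preserves the argmax.
We need to find the index of the maximum logit.
Index 0: -0.3
Index 1: 2.2
Index 2: 3.9
Index 3: -2.0
Index 4: -2.3
Maximum logit = 3.9 at index 2

2


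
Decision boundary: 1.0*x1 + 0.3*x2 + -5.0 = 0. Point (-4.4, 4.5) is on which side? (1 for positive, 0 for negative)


Compute 1.0 * -4.4 + 0.3 * 4.5 + -5.0
= -4.4 + 1.35 + -5.0
= -8.05
Since -8.05 < 0, the point is on the negative side.

0


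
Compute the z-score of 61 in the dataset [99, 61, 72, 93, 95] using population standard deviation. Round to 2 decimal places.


Mean = (99 + 61 + 72 + 93 + 95) / 5 = 84.0
Variance = sum((x_i - mean)^2) / n = 220.0
Std = sqrt(220.0) = 14.8324
Z = (x - mean) / std
= (61 - 84.0) / 14.8324
= -23.0 / 14.8324
= -1.55

-1.55


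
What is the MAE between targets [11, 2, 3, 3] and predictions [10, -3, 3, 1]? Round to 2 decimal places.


Absolute errors: [1, 5, 0, 2]
Sum of absolute errors = 8
MAE = 8 / 4 = 2.00

2.00


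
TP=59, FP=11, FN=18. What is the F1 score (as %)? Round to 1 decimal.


Precision = TP / (TP + FP) = 59 / 70 = 0.8429
Recall = TP / (TP + FN) = 59 / 77 = 0.7662
F1 = 2 * P * R / (P + R)
= 2 * 0.8429 * 0.7662 / (0.8429 + 0.7662)
= 1.2917 / 1.6091
= 0.8027
As percentage: 80.3%

80.3


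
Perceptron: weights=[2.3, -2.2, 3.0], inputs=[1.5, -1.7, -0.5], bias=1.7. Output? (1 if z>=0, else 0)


z = w . x + b
= 2.3*1.5 + -2.2*-1.7 + 3.0*-0.5 + 1.7
= 3.45 + 3.74 + -1.5 + 1.7
= 5.69 + 1.7
= 7.39
Since z = 7.39 >= 0, output = 1

1


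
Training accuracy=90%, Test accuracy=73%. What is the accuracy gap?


Gap = train_accuracy - test_accuracy
= 90 - 73
= 17%
This gap suggests the model is overfitting.

17


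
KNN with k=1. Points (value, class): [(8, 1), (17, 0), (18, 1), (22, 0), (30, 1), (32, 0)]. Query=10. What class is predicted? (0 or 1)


Distances from query 10:
Point 8 (class 1): distance = 2
K=1 nearest neighbors: classes = [1]
Votes for class 1: 1 / 1
Majority vote => class 1

1


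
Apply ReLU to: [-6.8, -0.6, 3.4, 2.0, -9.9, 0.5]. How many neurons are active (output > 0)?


ReLU(x) = max(0, x) for each element:
ReLU(-6.8) = 0
ReLU(-0.6) = 0
ReLU(3.4) = 3.4
ReLU(2.0) = 2.0
ReLU(-9.9) = 0
ReLU(0.5) = 0.5
Active neurons (>0): 3

3


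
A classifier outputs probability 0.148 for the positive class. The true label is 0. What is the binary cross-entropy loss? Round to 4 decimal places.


For y=0: Loss = -log(1-p)
= -log(1 - 0.148)
= -log(0.852)
= -(-0.1602)
= 0.1602

0.1602


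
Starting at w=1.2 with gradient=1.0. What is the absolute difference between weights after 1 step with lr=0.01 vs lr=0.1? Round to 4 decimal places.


With lr=0.01: w_new = 1.2 - 0.01 * 1.0 = 1.19
With lr=0.1: w_new = 1.2 - 0.1 * 1.0 = 1.1
Absolute difference = |1.19 - 1.1|
= 0.0900

0.0900


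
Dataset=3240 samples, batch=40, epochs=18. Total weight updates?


Iterations per epoch = 3240 / 40 = 81
Total updates = iterations_per_epoch * epochs
= 81 * 18
= 1458

1458


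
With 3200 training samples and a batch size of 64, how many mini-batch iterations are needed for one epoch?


Iterations per epoch = dataset_size / batch_size
= 3200 / 64
= 50

50


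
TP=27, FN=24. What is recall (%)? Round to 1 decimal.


Recall = TP / (TP + FN) * 100
= 27 / (27 + 24)
= 27 / 51
= 0.5294
= 52.9%

52.9


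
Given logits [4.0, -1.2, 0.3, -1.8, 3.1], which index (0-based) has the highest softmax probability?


Softmax is a monotonic transformation, so it preserves the argmax.
We need to find the index of the maximum logit.
Index 0: 4.0
Index 1: -1.2
Index 2: 0.3
Index 3: -1.8
Index 4: 3.1
Maximum logit = 4.0 at index 0

0


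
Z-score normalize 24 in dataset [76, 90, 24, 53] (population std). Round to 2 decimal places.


Mean = (76 + 90 + 24 + 53) / 4 = 60.75
Variance = sum((x_i - mean)^2) / n = 624.6875
Std = sqrt(624.6875) = 24.9937
Z = (x - mean) / std
= (24 - 60.75) / 24.9937
= -36.75 / 24.9937
= -1.47

-1.47


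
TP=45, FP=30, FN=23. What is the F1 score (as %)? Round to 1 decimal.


Precision = TP / (TP + FP) = 45 / 75 = 0.6
Recall = TP / (TP + FN) = 45 / 68 = 0.6618
F1 = 2 * P * R / (P + R)
= 2 * 0.6 * 0.6618 / (0.6 + 0.6618)
= 0.7941 / 1.2618
= 0.6294
As percentage: 62.9%

62.9


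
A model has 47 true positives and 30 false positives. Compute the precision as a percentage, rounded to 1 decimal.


Precision = TP / (TP + FP) * 100
= 47 / (47 + 30)
= 47 / 77
= 0.6104
= 61.0%

61.0


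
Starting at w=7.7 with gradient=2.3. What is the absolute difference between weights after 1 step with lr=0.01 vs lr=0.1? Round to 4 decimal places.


With lr=0.01: w_new = 7.7 - 0.01 * 2.3 = 7.677
With lr=0.1: w_new = 7.7 - 0.1 * 2.3 = 7.47
Absolute difference = |7.677 - 7.47|
= 0.2070

0.2070


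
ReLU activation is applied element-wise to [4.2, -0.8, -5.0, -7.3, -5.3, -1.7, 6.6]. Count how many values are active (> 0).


ReLU(x) = max(0, x) for each element:
ReLU(4.2) = 4.2
ReLU(-0.8) = 0
ReLU(-5.0) = 0
ReLU(-7.3) = 0
ReLU(-5.3) = 0
ReLU(-1.7) = 0
ReLU(6.6) = 6.6
Active neurons (>0): 2

2


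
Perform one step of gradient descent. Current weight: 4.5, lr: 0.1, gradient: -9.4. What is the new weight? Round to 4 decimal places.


w_new = w_old - lr * gradient
= 4.5 - 0.1 * -9.4
= 4.5 - (-0.94)
= 5.4400

5.4400


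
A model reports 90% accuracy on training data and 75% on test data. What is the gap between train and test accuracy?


Gap = train_accuracy - test_accuracy
= 90 - 75
= 15%
This gap suggests the model is overfitting.

15


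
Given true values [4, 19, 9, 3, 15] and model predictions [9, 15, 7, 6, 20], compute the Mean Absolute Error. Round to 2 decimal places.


Absolute errors: [5, 4, 2, 3, 5]
Sum of absolute errors = 19
MAE = 19 / 5 = 3.80

3.80


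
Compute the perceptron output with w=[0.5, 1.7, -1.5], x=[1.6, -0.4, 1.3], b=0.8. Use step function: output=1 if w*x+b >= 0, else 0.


z = w . x + b
= 0.5*1.6 + 1.7*-0.4 + -1.5*1.3 + 0.8
= 0.8 + -0.68 + -1.95 + 0.8
= -1.83 + 0.8
= -1.03
Since z = -1.03 < 0, output = 0

0


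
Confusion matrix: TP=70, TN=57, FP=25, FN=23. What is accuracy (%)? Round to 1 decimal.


Accuracy = (TP + TN) / (TP + TN + FP + FN) * 100
= (70 + 57) / (70 + 57 + 25 + 23)
= 127 / 175
= 0.7257
= 72.6%

72.6


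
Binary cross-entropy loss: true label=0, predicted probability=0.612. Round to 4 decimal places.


For y=0: Loss = -log(1-p)
= -log(1 - 0.612)
= -log(0.388)
= -(-0.9467)
= 0.9467

0.9467


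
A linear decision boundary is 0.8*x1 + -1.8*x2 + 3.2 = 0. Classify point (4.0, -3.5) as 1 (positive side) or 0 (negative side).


Compute 0.8 * 4.0 + -1.8 * -3.5 + 3.2
= 3.2 + 6.3 + 3.2
= 12.7
Since 12.7 >= 0, the point is on the positive side.

1


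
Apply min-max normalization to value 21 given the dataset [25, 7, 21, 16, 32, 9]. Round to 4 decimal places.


Min = 7, Max = 32
Range = 32 - 7 = 25
Scaled = (x - min) / (max - min)
= (21 - 7) / 25
= 14 / 25
= 0.5600

0.5600


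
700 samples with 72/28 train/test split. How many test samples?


Train samples = 700 * 72% = 504
Test samples = 700 - 504
= 196

196


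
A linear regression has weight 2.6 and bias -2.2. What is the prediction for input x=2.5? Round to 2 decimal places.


y = 2.6 * 2.5 + (-2.2)
= 6.5 + (-2.2)
= 4.30

4.30


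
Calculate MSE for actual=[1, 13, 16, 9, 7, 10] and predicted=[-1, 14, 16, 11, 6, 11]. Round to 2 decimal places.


Differences: [2, -1, 0, -2, 1, -1]
Squared errors: [4, 1, 0, 4, 1, 1]
Sum of squared errors = 11
MSE = 11 / 6 = 1.83

1.83


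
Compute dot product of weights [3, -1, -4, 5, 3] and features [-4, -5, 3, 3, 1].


Element-wise products:
3 * -4 = -12
-1 * -5 = 5
-4 * 3 = -12
5 * 3 = 15
3 * 1 = 3
Sum = -12 + 5 + -12 + 15 + 3
= -1

-1


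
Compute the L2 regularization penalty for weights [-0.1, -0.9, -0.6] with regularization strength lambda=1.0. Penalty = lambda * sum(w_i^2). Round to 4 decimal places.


Squaring each weight:
(-0.1)^2 = 0.01
(-0.9)^2 = 0.81
(-0.6)^2 = 0.36
Sum of squares = 1.18
Penalty = 1.0 * 1.18 = 1.1800

1.1800


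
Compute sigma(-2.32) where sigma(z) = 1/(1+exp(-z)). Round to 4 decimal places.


sigmoid(z) = 1 / (1 + exp(-z))
exp(-(-2.32)) = exp(2.32) = 10.1757
1 + 10.1757 = 11.1757
1 / 11.1757 = 0.0895

0.0895


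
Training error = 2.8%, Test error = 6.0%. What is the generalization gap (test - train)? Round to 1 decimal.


Generalization gap = test_error - train_error
= 6.0 - 2.8
= 3.2%
A moderate gap.

3.2


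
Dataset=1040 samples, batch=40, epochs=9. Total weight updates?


Iterations per epoch = 1040 / 40 = 26
Total updates = iterations_per_epoch * epochs
= 26 * 9
= 234

234


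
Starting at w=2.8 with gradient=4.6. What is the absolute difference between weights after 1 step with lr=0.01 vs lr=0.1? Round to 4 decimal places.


With lr=0.01: w_new = 2.8 - 0.01 * 4.6 = 2.754
With lr=0.1: w_new = 2.8 - 0.1 * 4.6 = 2.34
Absolute difference = |2.754 - 2.34|
= 0.4140

0.4140


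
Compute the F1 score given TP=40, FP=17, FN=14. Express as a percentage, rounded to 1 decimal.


Precision = TP / (TP + FP) = 40 / 57 = 0.7018
Recall = TP / (TP + FN) = 40 / 54 = 0.7407
F1 = 2 * P * R / (P + R)
= 2 * 0.7018 * 0.7407 / (0.7018 + 0.7407)
= 1.0396 / 1.4425
= 0.7207
As percentage: 72.1%

72.1


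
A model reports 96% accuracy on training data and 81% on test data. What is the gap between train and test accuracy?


Gap = train_accuracy - test_accuracy
= 96 - 81
= 15%
This gap suggests the model is overfitting.

15


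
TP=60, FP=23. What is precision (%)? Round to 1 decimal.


Precision = TP / (TP + FP) * 100
= 60 / (60 + 23)
= 60 / 83
= 0.7229
= 72.3%

72.3


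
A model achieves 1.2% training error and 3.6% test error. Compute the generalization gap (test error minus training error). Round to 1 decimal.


Generalization gap = test_error - train_error
= 3.6 - 1.2
= 2.4%
A moderate gap.

2.4


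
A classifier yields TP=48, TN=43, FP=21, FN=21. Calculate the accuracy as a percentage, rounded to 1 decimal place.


Accuracy = (TP + TN) / (TP + TN + FP + FN) * 100
= (48 + 43) / (48 + 43 + 21 + 21)
= 91 / 133
= 0.6842
= 68.4%

68.4


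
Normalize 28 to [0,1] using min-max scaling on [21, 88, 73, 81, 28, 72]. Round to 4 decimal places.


Min = 21, Max = 88
Range = 88 - 21 = 67
Scaled = (x - min) / (max - min)
= (28 - 21) / 67
= 7 / 67
= 0.1045

0.1045


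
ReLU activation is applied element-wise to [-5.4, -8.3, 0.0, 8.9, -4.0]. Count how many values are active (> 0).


ReLU(x) = max(0, x) for each element:
ReLU(-5.4) = 0
ReLU(-8.3) = 0
ReLU(0.0) = 0
ReLU(8.9) = 8.9
ReLU(-4.0) = 0
Active neurons (>0): 1

1
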